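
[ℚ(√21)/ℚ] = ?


√21 has minimal polynomial x² - 21 (irreducible over ℚ since 21 is squarefree)

[ℚ(√21)/ℚ] = 2


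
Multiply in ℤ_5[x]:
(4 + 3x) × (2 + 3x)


Expand and collect like terms; reduce coefficients mod 5:
x^0: 4·2 = 8 ≡ 3 (mod 5)
x^1: 4·3 + 3·2 = 18 ≡ 3 (mod 5)
x^2: 3·3 = 9 ≡ 4 (mod 5)
Result: 3 + 3x + 4x^2

f · g = 3 + 3x + 4x^2


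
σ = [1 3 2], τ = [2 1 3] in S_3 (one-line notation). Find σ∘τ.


σ∘τ: apply τ first, then σ
1 →τ 2 →σ 3
2 →τ 1 →σ 1
3 →τ 3 →σ 2

σ∘τ = [3 1 2]


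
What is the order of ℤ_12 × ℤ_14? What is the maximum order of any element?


|ℤ_12 × ℤ_14| = 12 × 14 = 168
Max element order = lcm(12,14) = 84
Cyclic? No (gcd=2)

|ℤ_12×ℤ_14| = 168, max element order = 84


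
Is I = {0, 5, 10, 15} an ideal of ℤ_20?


Check ideal conditions for I = {0, 5, 10, 15} in ℤ_20:
(1) I is an additive subgroup? Yes
(2) For r ∈ ℤ_20 and a ∈ I: r·a ∈ I? Yes

Yes, I is an ideal of ℤ_20


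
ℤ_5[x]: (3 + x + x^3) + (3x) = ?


Add coefficients mod 5:
x^0: 3 + 0 = 3 (mod 5)
x^1: 1 + 3 = 4 (mod 5)
x^2: 0 + 0 = 0 (mod 5)
x^3: 1 + 0 = 1 (mod 5)
Result: 3 + 4x + x^3

f + g = 3 + 4x + x^3


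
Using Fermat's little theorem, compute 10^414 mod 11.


Fermat's little theorem: if p is prime and gcd(a,p)=1, then a^(p-1) ≡ 1 (mod p)
p = 11 is prime, gcd(10,11) = 1
Reduce exponent: 414 mod 10 = 4
So 10^414 ≡ 10^4 (mod 11)
10^4 mod 11 = 1

10^414 ≡ 1 (mod 11)


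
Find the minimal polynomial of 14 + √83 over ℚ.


Let α = 14 + √83. Then α - 14 = √83, so (α - 14)² = 83, giving α² - 28α + 113 = 0. Degree 2 and α ∉ ℚ, so this is the minimal polynomial.

Minimal polynomial: x² - 28x + 113


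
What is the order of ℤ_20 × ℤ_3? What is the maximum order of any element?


|ℤ_20 × ℤ_3| = 20 × 3 = 60
Max element order = lcm(20,3) = 60
Cyclic? Yes (gcd=1)

|ℤ_20×ℤ_3| = 60, max element order = 60


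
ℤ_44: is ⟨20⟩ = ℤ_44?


g generates ℤ_n iff gcd(g, n) = 1
gcd(20, 44) = 4
Since gcd = 4 ≠ 1, ⟨20⟩ has order 11 < 44, so 20 is not a generator.

No, 20 does not generate ℤ_44


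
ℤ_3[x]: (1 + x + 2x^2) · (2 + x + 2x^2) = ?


Expand and collect like terms; reduce coefficients mod 3:
x^0: 1·2 = 2 ≡ 2 (mod 3)
x^1: 1·1 + 1·2 = 3 ≡ 0 (mod 3)
x^2: 1·2 + 1·1 + 2·2 = 7 ≡ 1 (mod 3)
x^3: 1·2 + 2·1 = 4 ≡ 1 (mod 3)
x^4: 2·2 = 4 ≡ 1 (mod 3)
Result: 2 + x^2 + x^3 + x^4

f · g = 2 + x^2 + x^3 + x^4


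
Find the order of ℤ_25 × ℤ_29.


|A × B| = |A| · |B|
|ℤ_25 × ℤ_29| = 25 × 29 = 725

|ℤ_25 × ℤ_29| = 725


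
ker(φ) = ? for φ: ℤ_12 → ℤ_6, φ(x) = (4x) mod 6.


Kernel = preimage of identity
ker(φ) = {x ∈ ℤ_12 : 4x ≡ 0 (mod 6)}. Since 6 | 12, φ is well-defined. The kernel is the cyclic subgroup ⟨3⟩ of ℤ_12 (order 4), i.e. {0, 3, 6, 9}

ker(φ) = {0, 3, 6, 9}


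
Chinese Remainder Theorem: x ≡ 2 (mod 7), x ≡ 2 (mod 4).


m₁ = 7, m₂ = 4, gcd = 1, so CRT applies. M = m₁·m₂ = 28
Let M₁ = M/m₁ = 4, M₂ = M/m₂ = 7
Find y₁ ≡ M₁⁻¹ (mod m₁): 4⁻¹ ≡ 2 (mod 7)
Find y₂ ≡ M₂⁻¹ (mod m₂): 7⁻¹ ≡ 3 (mod 4)
x = a₁·M₁·y₁ + a₂·M₂·y₂ = 2·4·2 + 2·7·3 = 58
Reduce mod 28: x ≡ 2
Check: 2 mod 7 = 2 ✓, 2 mod 4 = 2 ✓

x ≡ 2 (mod 28)


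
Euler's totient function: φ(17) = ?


φ(n) = count of k ∈ {1,...,n} with gcd(k,n)=1
Coprimes to 17: {1, 2, 3, 4, 5, 6, 7, 8, 9, 10, 11, 12, 13, 14, 15, 16}
Count: 16

φ(17) = 16


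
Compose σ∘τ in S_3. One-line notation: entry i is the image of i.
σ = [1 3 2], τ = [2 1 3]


σ∘τ: apply τ first, then σ
1 →τ 2 →σ 3
2 →τ 1 →σ 1
3 →τ 3 →σ 2

σ∘τ = [3 1 2]


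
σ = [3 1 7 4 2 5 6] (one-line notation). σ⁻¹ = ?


To find σ⁻¹, swap domain and range:
σ(1) = 3 → σ⁻¹(3) = 1
σ(2) = 1 → σ⁻¹(1) = 2
σ(3) = 7 → σ⁻¹(7) = 3
σ(4) = 4 → σ⁻¹(4) = 4
σ(5) = 2 → σ⁻¹(2) = 5
σ(6) = 5 → σ⁻¹(5) = 6
σ(7) = 6 → σ⁻¹(6) = 7

σ⁻¹ = [2 5 1 4 6 7 3]


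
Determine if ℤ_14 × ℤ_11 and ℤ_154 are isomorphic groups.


Comparing ℤ_14 × ℤ_11 and ℤ_154:
gcd(14,11) = 1, so ℤ_14 × ℤ_11 ≅ ℤ_154 (CRT)

Yes, ℤ_14 × ℤ_11 ≅ ℤ_154


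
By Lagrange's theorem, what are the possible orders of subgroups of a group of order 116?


Lagrange's theorem: |H| divides |G|
|G| = 116
Divisors of 116: 1, 2, 4, 29, 58, 116

Possible subgroup orders: {1, 2, 4, 29, 58, 116}


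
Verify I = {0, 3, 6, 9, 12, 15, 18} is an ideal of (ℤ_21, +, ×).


Check ideal conditions for I = {0, 3, 6, 9, 12, 15, 18} in ℤ_21:
(1) I is an additive subgroup? Yes
(2) For r ∈ ℤ_21 and a ∈ I: r·a ∈ I? Yes

Yes, I is an ideal of ℤ_21


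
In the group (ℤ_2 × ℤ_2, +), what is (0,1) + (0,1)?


Operation: componentwise addition mod (2, 2)
(0,1) + (0,1) = ((a₁+b₁) mod 2, (a₂+b₂) mod 2) with a = (0,1), b = (0,1)

(0,1) + (0,1) = (0,0)


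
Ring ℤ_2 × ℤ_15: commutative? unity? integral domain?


Direct product ring; commutative with unity (1,1); but (1,0)·(0,1) = (0,0) gives zero divisors, so not an integral domain
Commutative: Yes
Integral domain: No
Has unity: Yes

ℤ_2 × ℤ_15: Commutative=Yes, Unity=Yes


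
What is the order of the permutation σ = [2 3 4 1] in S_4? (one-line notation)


Cycle decomposition: (1 2 3 4)
Cycle lengths: 4
Order = lcm(4) = 4

ord(σ) = 4


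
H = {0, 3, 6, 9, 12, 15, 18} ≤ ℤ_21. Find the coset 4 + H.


4 + H = {4 + h (mod 21) : h ∈ H}
4+0=4, 4+3=7, 4+6=10, 4+9=13, 4+12=16, 4+15=19, 4+18=1
4 + H = {1, 4, 7, 10, 13, 16, 19} = 1 + H

4 + H = {1, 4, 7, 10, 13, 16, 19}


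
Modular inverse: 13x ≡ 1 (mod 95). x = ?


Use the extended Euclidean algorithm to write 1 = 13·s + 95·t; then s mod 95 is the inverse.
Euclidean algorithm:
  13 = 0·95 + 13
  95 = 7·13 + 4
  13 = 3·4 + 1
  4 = 4·1 + 0
gcd(13,95) = 1
Back-substitution gives: 13·(22) + 95·(-3) = 1
So 13⁻¹ ≡ 22 ≡ 22 (mod 95)
Check: 13 × 22 = 286 ≡ 1 (mod 95) ✓

13⁻¹ ≡ 22 (mod 95)


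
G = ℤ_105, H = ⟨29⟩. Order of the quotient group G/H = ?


|⟨29⟩| = n / gcd(29, 105) = 105 / 1 = 105
H is normal (ℤ_105 is abelian).
|G/H| = |G| / |H| = 105 / 105 = 1

|G/H| = 1


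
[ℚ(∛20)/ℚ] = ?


∛20 has minimal polynomial x³ - 20 (irreducible over ℚ since 20 is not a perfect cube)

[ℚ(∛20)/ℚ] = 3


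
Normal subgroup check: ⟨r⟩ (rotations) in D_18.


H = ⟨r⟩ (rotations) in D_18
The rotation subgroup ⟨r⟩ has index 2 in D_18, so it is normal

Yes, normal subgroup


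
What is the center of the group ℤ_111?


Z(G) = {g ∈ G | gx = xg for all x ∈ G}
ℤ_111 is abelian, so Z(G) = G

Z(ℤ_111) = ℤ_111


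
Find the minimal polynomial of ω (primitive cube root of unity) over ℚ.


ω satisfies x² + x + 1 = 0 (the cyclotomic polynomial Φ₃)

Minimal polynomial: x² + x + 1


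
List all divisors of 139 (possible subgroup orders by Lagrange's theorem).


Lagrange's theorem: |H| divides |G|
|G| = 139
Divisors of 139: 1, 139

Possible subgroup orders: {1, 139}


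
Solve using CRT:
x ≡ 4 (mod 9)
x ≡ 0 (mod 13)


m₁ = 9, m₂ = 13, gcd = 1, so CRT applies. M = m₁·m₂ = 117
Let M₁ = M/m₁ = 13, M₂ = M/m₂ = 9
Find y₁ ≡ M₁⁻¹ (mod m₁): 13⁻¹ ≡ 7 (mod 9)
Find y₂ ≡ M₂⁻¹ (mod m₂): 9⁻¹ ≡ 3 (mod 13)
x = a₁·M₁·y₁ + a₂·M₂·y₂ = 4·13·7 + 0·9·3 = 364
Reduce mod 117: x ≡ 13
Check: 13 mod 9 = 4 ✓, 13 mod 13 = 0 ✓

x ≡ 13 (mod 117)


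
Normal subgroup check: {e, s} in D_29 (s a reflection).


H = {e, s} in D_29 (s a reflection)
r·s·r⁻¹ = sr⁻² ≠ s for n ≥ 3, so {e, s} is not closed under conjugation

No, not a normal subgroup


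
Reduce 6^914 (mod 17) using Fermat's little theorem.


Fermat's little theorem: if p is prime and gcd(a,p)=1, then a^(p-1) ≡ 1 (mod p)
p = 17 is prime, gcd(6,17) = 1
Reduce exponent: 914 mod 16 = 2
So 6^914 ≡ 6^2 (mod 17)
6^2 mod 17 = 2

6^914 ≡ 2 (mod 17)


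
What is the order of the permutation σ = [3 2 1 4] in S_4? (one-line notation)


Cycle decomposition: (1 3)
Cycle lengths: 2
Order = lcm(2) = 2

ord(σ) = 2


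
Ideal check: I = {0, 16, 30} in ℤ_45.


Check ideal conditions for I = {0, 16, 30} in ℤ_45:
(1) I is an additive subgroup? No
(2) For r ∈ ℤ_45 and a ∈ I: r·a ∈ I? No  [counterexample: r=2, a=16, r·a mod 45 = 32 ∉ I]

No, I is not an ideal of ℤ_45


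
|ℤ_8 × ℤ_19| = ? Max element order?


|ℤ_8 × ℤ_19| = 8 × 19 = 152
Max element order = lcm(8,19) = 152
Cyclic? Yes (gcd=1)

|ℤ_8×ℤ_19| = 152, max element order = 152


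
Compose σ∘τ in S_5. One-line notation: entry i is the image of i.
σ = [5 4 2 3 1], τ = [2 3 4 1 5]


σ∘τ: apply τ first, then σ
1 →τ 2 →σ 4
2 →τ 3 →σ 2
3 →τ 4 →σ 3
4 →τ 1 →σ 5
5 →τ 5 →σ 1

σ∘τ = [4 2 3 5 1]


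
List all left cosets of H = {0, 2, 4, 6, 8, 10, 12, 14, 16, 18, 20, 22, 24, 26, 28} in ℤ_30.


H = {0, 2, 4, 6, 8, 10, 12, 14, 16, 18, 20, 22, 24, 26, 28}, |H| = 15
Number of cosets = |G|/|H| = 30/15 = 2
0 + H = {0, 2, 4, 6, 8, 10, 12, 14, 16, 18, 20, 22, 24, 26, 28}
1 + H = {1, 3, 5, 7, 9, 11, 13, 15, 17, 19, 21, 23, 25, 27, 29}

Cosets: 0+H={0,2,4,6,8,10,12,14,16,18,20,22,24,26,28}; 1+H={1,3,5,7,9,11,13,15,17,19,21,23,25,27,29}


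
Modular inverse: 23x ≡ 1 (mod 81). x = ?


Use the extended Euclidean algorithm to write 1 = 23·s + 81·t; then s mod 81 is the inverse.
Euclidean algorithm:
  23 = 0·81 + 23
  81 = 3·23 + 12
  23 = 1·12 + 11
  12 = 1·11 + 1
  11 = 11·1 + 0
gcd(23,81) = 1
Back-substitution gives: 23·(-7) + 81·(2) = 1
So 23⁻¹ ≡ -7 ≡ 74 (mod 81)
Check: 23 × 74 = 1702 ≡ 1 (mod 81) ✓

23⁻¹ ≡ 74 (mod 81)


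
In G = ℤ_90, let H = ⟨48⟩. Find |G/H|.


|⟨48⟩| = n / gcd(48, 90) = 90 / 6 = 15
H is normal (ℤ_90 is abelian).
|G/H| = |G| / |H| = 90 / 15 = 6

|G/H| = 6


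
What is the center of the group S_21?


Z(G) = {g ∈ G | gx = xg for all x ∈ G}
S_n is non-abelian for n ≥ 3; Z(S_21) is trivial

Z(S_21) = {e}


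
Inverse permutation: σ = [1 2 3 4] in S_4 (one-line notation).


To find σ⁻¹, swap domain and range:
σ(1) = 1 → σ⁻¹(1) = 1
σ(2) = 2 → σ⁻¹(2) = 2
σ(3) = 3 → σ⁻¹(3) = 3
σ(4) = 4 → σ⁻¹(4) = 4

σ⁻¹ = [1 2 3 4]


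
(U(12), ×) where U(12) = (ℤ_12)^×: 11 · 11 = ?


Operation: multiplication mod 12
11 · 11 = (a × b) mod 12 with a = 11, b = 11

11 · 11 = 1


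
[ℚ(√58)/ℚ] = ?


√58 has minimal polynomial x² - 58 (irreducible over ℚ since 58 is squarefree)

[ℚ(√58)/ℚ] = 2


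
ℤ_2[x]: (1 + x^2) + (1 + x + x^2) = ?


Add coefficients mod 2:
x^0: 1 + 1 = 0 (mod 2)
x^1: 0 + 1 = 1 (mod 2)
x^2: 1 + 1 = 0 (mod 2)
Result: x

f + g = x


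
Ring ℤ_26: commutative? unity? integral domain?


ℤ_26 is a commutative ring with unity 1; 26 = 2×13 is composite, so 2·13 ≡ 0 gives zero divisors (not an integral domain)
Commutative: Yes
Integral domain: No
Has unity: Yes

ℤ_26: Commutative=Yes, Unity=Yes


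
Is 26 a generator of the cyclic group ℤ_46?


g generates ℤ_n iff gcd(g, n) = 1
gcd(26, 46) = 2
Since gcd = 2 ≠ 1, ⟨26⟩ has order 23 < 46, so 26 is not a generator.

No, 26 does not generate ℤ_46


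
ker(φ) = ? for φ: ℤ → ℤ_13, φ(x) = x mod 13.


Kernel = preimage of identity
ker(φ) = {x ∈ ℤ : x ≡ 0 (mod 13)} = 13ℤ = {0, ±13, ±26, ...}

ker(φ) = 13ℤ


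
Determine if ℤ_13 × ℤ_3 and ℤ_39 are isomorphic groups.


Comparing ℤ_13 × ℤ_3 and ℤ_39:
gcd(13,3) = 1, so ℤ_13 × ℤ_3 ≅ ℤ_39 (CRT)

Yes, ℤ_13 × ℤ_3 ≅ ℤ_39


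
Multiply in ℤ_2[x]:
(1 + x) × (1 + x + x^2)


Expand and collect like terms; reduce coefficients mod 2:
x^0: 1·1 = 1 ≡ 1 (mod 2)
x^1: 1·1 + 1·1 = 2 ≡ 0 (mod 2)
x^2: 1·1 + 1·1 = 2 ≡ 0 (mod 2)
x^3: 1·1 = 1 ≡ 1 (mod 2)
Result: 1 + x^3

f · g = 1 + x^3


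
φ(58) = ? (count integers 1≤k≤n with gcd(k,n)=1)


Factor n: 58 = 2 × 29
φ(n) = n · ∏(1 - 1/p) over distinct primes p | n
φ(58) = 58 · (1 - 1/2) · (1 - 1/29) = 28

φ(58) = 28


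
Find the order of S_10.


|S_n| = n! (number of permutations of n symbols)
|S_10| = 10! = 3628800

|S_10| = 3628800


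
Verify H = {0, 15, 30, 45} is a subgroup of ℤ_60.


Subgroup test for H = {0, 15, 30, 45} in (ℤ_60, +):
(1) 0 ∈ H? Yes
(2) Closure: for all a,b ∈ H, (a+b) mod 60 ∈ H? Yes
(3) Inverses: for all a ∈ H, -a mod 60 ∈ H? Yes

Yes, H is a subgroup of ℤ_60


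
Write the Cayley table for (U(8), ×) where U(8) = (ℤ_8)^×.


Elements: {1, 3, 5, 7}
Operation: multiplication mod 8
Entry (a, b) = (a × b) mod 8

Cayley table:
  | 1 | 3 | 5 | 7
1 | 1 | 3 | 5 | 7
3 | 3 | 1 | 7 | 5
5 | 5 | 7 | 1 | 3
7 | 7 | 5 | 3 | 1


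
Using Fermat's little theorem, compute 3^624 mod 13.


Fermat's little theorem: if p is prime and gcd(a,p)=1, then a^(p-1) ≡ 1 (mod p)
p = 13 is prime, gcd(3,13) = 1
Reduce exponent: 624 mod 12 = 0
So 3^624 ≡ 3^0 (mod 13)
3^0 = 1

3^624 ≡ 1 (mod 13)


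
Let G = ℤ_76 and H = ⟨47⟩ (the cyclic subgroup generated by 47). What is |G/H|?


|⟨47⟩| = n / gcd(47, 76) = 76 / 1 = 76
H is normal (ℤ_76 is abelian).
|G/H| = |G| / |H| = 76 / 76 = 1

|G/H| = 1


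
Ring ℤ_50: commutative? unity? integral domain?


ℤ_50 is a commutative ring with unity 1; 50 = 2×25 is composite, so 2·25 ≡ 0 gives zero divisors (not an integral domain)
Commutative: Yes
Integral domain: No
Has unity: Yes

ℤ_50: Commutative=Yes, Unity=Yes


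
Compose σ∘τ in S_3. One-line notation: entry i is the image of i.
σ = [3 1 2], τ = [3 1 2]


σ∘τ: apply τ first, then σ
1 →τ 3 →σ 2
2 →τ 1 →σ 3
3 →τ 2 →σ 1

σ∘τ = [2 3 1]


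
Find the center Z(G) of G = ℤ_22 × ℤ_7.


Z(G) = {g ∈ G | gx = xg for all x ∈ G}
Direct product of abelian groups is abelian, so Z(G) = G

Z(ℤ_22 × ℤ_7) = ℤ_22 × ℤ_7


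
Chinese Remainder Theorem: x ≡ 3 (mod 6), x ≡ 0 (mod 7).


m₁ = 6, m₂ = 7, gcd = 1, so CRT applies. M = m₁·m₂ = 42
Let M₁ = M/m₁ = 7, M₂ = M/m₂ = 6
Find y₁ ≡ M₁⁻¹ (mod m₁): 7⁻¹ ≡ 1 (mod 6)
Find y₂ ≡ M₂⁻¹ (mod m₂): 6⁻¹ ≡ 6 (mod 7)
x = a₁·M₁·y₁ + a₂·M₂·y₂ = 3·7·1 + 0·6·6 = 21
Reduce mod 42: x ≡ 21
Check: 21 mod 6 = 3 ✓, 21 mod 7 = 0 ✓

x ≡ 21 (mod 42)


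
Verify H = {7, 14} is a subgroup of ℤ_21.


Subgroup test for H = {7, 14} in (ℤ_21, +):
(1) 0 ∈ H? No
(2) Closure: for all a,b ∈ H, (a+b) mod 21 ∈ H? No  [counterexample: 7 + 14 = 0 ∉ H]
(3) Inverses: for all a ∈ H, -a mod 21 ∈ H? Yes

No, H is not a subgroup of ℤ_21


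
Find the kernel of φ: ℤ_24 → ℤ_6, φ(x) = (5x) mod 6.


Kernel = preimage of identity
ker(φ) = {x ∈ ℤ_24 : 5x ≡ 0 (mod 6)}. Since 6 | 24, φ is well-defined. The kernel is the cyclic subgroup ⟨6⟩ of ℤ_24 (order 4), i.e. {0, 6, 12, 18}

ker(φ) = {0, 6, 12, 18}


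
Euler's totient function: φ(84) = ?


Factor n: 84 = 2^2 × 3 × 7
φ(n) = n · ∏(1 - 1/p) over distinct primes p | n
φ(84) = 84 · (1 - 1/2) · (1 - 1/3) · (1 - 1/7) = 24

φ(84) = 24


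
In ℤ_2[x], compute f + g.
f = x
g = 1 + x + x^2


Add coefficients mod 2:
x^0: 0 + 1 = 1 (mod 2)
x^1: 1 + 1 = 0 (mod 2)
x^2: 0 + 1 = 1 (mod 2)
Result: 1 + x^2

f + g = 1 + x^2


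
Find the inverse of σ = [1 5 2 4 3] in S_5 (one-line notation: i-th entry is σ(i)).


To find σ⁻¹, swap domain and range:
σ(1) = 1 → σ⁻¹(1) = 1
σ(2) = 5 → σ⁻¹(5) = 2
σ(3) = 2 → σ⁻¹(2) = 3
σ(4) = 4 → σ⁻¹(4) = 4
σ(5) = 3 → σ⁻¹(3) = 5

σ⁻¹ = [1 3 5 4 2]


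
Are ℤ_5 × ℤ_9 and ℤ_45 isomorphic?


Comparing ℤ_5 × ℤ_9 and ℤ_45:
gcd(5,9) = 1, so ℤ_5 × ℤ_9 ≅ ℤ_45 (CRT)

Yes, ℤ_5 × ℤ_9 ≅ ℤ_45


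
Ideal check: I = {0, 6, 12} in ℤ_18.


Check ideal conditions for I = {0, 6, 12} in ℤ_18:
(1) I is an additive subgroup? Yes
(2) For r ∈ ℤ_18 and a ∈ I: r·a ∈ I? Yes

Yes, I is an ideal of ℤ_18


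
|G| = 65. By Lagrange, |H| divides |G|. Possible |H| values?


Lagrange's theorem: |H| divides |G|
|G| = 65
Divisors of 65: 1, 5, 13, 65

Possible subgroup orders: {1, 5, 13, 65}


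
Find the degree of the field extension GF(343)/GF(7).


GF(343) = GF(7^3), so the extension degree is 3

[GF(343)/GF(7)] = 3


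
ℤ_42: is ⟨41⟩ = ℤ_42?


g generates ℤ_n iff gcd(g, n) = 1
gcd(41, 42) = 1
Since gcd = 1, 41 is a generator.

Yes, 41 generates ℤ_42


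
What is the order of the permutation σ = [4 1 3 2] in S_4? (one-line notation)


Cycle decomposition: (1 4 2)
Cycle lengths: 3
Order = lcm(3) = 3

ord(σ) = 3


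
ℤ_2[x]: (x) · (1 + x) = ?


Expand and collect like terms; reduce coefficients mod 2:
x^0: 0·1 = 0 ≡ 0 (mod 2)
x^1: 0·1 + 1·1 = 1 ≡ 1 (mod 2)
x^2: 1·1 = 1 ≡ 1 (mod 2)
Result: x + x^2

f · g = x + x^2


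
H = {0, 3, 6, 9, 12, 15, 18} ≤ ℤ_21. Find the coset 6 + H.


6 + H = {6 + h (mod 21) : h ∈ H}
6+0=6, 6+3=9, 6+6=12, 6+9=15, 6+12=18, 6+15=0, 6+18=3
6 + H = {0, 3, 6, 9, 12, 15, 18} = 0 + H

6 + H = {0, 3, 6, 9, 12, 15, 18}


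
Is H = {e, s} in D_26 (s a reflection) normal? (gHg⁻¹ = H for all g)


H = {e, s} in D_26 (s a reflection)
r·s·r⁻¹ = sr⁻² ≠ s for n ≥ 3, so {e, s} is not closed under conjugation

No, not a normal subgroup


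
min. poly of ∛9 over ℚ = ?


∛9 satisfies x³ - 9 = 0, irreducible over ℚ (no rational root; 9 is not a perfect cube)

Minimal polynomial: x³ - 9


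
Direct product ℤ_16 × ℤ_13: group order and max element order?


|ℤ_16 × ℤ_13| = 16 × 13 = 208
Max element order = lcm(16,13) = 208
Cyclic? Yes (gcd=1)

|ℤ_16×ℤ_13| = 208, max element order = 208


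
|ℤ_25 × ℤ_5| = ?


|A × B| = |A| · |B|
|ℤ_25 × ℤ_5| = 25 × 5 = 125

|ℤ_25 × ℤ_5| = 125


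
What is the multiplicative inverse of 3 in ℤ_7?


Use the extended Euclidean algorithm to write 1 = 3·s + 7·t; then s mod 7 is the inverse.
Euclidean algorithm:
  3 = 0·7 + 3
  7 = 2·3 + 1
  3 = 3·1 + 0
gcd(3,7) = 1
Back-substitution gives: 3·(-2) + 7·(1) = 1
So 3⁻¹ ≡ -2 ≡ 5 (mod 7)
Check: 3 × 5 = 15 ≡ 1 (mod 7) ✓

3⁻¹ ≡ 5 (mod 7)


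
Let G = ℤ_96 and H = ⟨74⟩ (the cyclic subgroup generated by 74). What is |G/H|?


|⟨74⟩| = n / gcd(74, 96) = 96 / 2 = 48
H is normal (ℤ_96 is abelian).
|G/H| = |G| / |H| = 96 / 48 = 2

|G/H| = 2


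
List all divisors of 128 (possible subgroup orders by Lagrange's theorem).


Lagrange's theorem: |H| divides |G|
|G| = 128
Divisors of 128: 1, 2, 4, 8, 16, 32, 64, 128

Possible subgroup orders: {1, 2, 4, 8, 16, 32, 64, 128}


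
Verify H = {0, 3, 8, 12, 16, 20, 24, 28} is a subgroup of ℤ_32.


Subgroup test for H = {0, 3, 8, 12, 16, 20, 24, 28} in (ℤ_32, +):
(1) 0 ∈ H? Yes
(2) Closure: for all a,b ∈ H, (a+b) mod 32 ∈ H? No  [counterexample: 3 + 3 = 6 ∉ H]
(3) Inverses: for all a ∈ H, -a mod 32 ∈ H? No

No, H is not a subgroup of ℤ_32


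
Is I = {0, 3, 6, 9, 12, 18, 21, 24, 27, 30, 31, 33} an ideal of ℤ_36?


Check ideal conditions for I = {0, 3, 6, 9, 12, 18, 21, 24, 27, 30, 31, 33} in ℤ_36:
(1) I is an additive subgroup? No
(2) For r ∈ ℤ_36 and a ∈ I: r·a ∈ I? No  [counterexample: r=2, a=31, r·a mod 36 = 26 ∉ I]

No, I is not an ideal of ℤ_36


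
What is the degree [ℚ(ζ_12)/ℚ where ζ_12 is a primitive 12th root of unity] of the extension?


[ℚ(ζ_n):ℚ] = deg Φ_n(x) = φ(n). Here φ(12) = 4

[ℚ(ζ_12)/ℚ where ζ_12 is a primitive 12th root of unity] = 4


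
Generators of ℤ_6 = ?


g generates ℤ_n iff gcd(g,n) = 1
Checking each g ∈ {1,...,5}:
gcd(1,6) = 1
gcd(2,6) = 2
gcd(3,6) = 3
gcd(4,6) = 2
gcd(5,6) = 1
Generators: {1, 5}
Number of generators = φ(6) = 2

Generators of ℤ_6 = {1, 5}


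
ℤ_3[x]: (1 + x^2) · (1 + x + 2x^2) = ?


Expand and collect like terms; reduce coefficients mod 3:
x^0: 1·1 = 1 ≡ 1 (mod 3)
x^1: 1·1 + 0·1 = 1 ≡ 1 (mod 3)
x^2: 1·2 + 0·1 + 1·1 = 3 ≡ 0 (mod 3)
x^3: 0·2 + 1·1 = 1 ≡ 1 (mod 3)
x^4: 1·2 = 2 ≡ 2 (mod 3)
Result: 1 + x + x^3 + 2x^4

f · g = 1 + x + x^3 + 2x^4


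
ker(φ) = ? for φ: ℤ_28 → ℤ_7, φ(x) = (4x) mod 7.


Kernel = preimage of identity
ker(φ) = {x ∈ ℤ_28 : 4x ≡ 0 (mod 7)}. Since 7 | 28, φ is well-defined. The kernel is the cyclic subgroup ⟨7⟩ of ℤ_28 (order 4), i.e. {0, 7, 14, 21}

ker(φ) = {0, 7, 14, 21}


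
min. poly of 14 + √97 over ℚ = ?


Let α = 14 + √97. Then α - 14 = √97, so (α - 14)² = 97, giving α² - 28α + 99 = 0. Degree 2 and α ∉ ℚ, so this is the minimal polynomial.

Minimal polynomial: x² - 28x + 99


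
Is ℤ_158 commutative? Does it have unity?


ℤ_158 is a commutative ring with unity 1; 158 = 2×79 is composite, so 2·79 ≡ 0 gives zero divisors (not an integral domain)
Commutative: Yes
Integral domain: No
Has unity: Yes

ℤ_158: Commutative=Yes, Unity=Yes


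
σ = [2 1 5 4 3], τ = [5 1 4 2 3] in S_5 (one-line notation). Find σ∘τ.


σ∘τ: apply τ first, then σ
1 →τ 5 →σ 3
2 →τ 1 →σ 2
3 →τ 4 →σ 4
4 →τ 2 →σ 1
5 →τ 3 →σ 5

σ∘τ = [3 2 4 1 5]


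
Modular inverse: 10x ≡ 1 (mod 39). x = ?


Use the extended Euclidean algorithm to write 1 = 10·s + 39·t; then s mod 39 is the inverse.
Euclidean algorithm:
  10 = 0·39 + 10
  39 = 3·10 + 9
  10 = 1·9 + 1
  9 = 9·1 + 0
gcd(10,39) = 1
Back-substitution gives: 10·(4) + 39·(-1) = 1
So 10⁻¹ ≡ 4 ≡ 4 (mod 39)
Check: 10 × 4 = 40 ≡ 1 (mod 39) ✓

10⁻¹ ≡ 4 (mod 39)


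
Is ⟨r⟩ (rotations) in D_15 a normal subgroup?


H = ⟨r⟩ (rotations) in D_15
The rotation subgroup ⟨r⟩ has index 2 in D_15, so it is normal

Yes, normal subgroup


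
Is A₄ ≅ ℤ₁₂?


Comparing A₄ and ℤ₁₂:
A₄ is non-abelian, ℤ₁₂ is abelian

No, A₄ ≇ ℤ₁₂


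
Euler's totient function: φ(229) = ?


Factor n: 229 = 229
φ(n) = n · ∏(1 - 1/p) over distinct primes p | n
φ(229) = 229 · (1 - 1/229) = 228

φ(229) = 228


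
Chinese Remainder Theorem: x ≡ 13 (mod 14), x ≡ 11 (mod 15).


m₁ = 14, m₂ = 15, gcd = 1, so CRT applies. M = m₁·m₂ = 210
Let M₁ = M/m₁ = 15, M₂ = M/m₂ = 14
Find y₁ ≡ M₁⁻¹ (mod m₁): 15⁻¹ ≡ 1 (mod 14)
Find y₂ ≡ M₂⁻¹ (mod m₂): 14⁻¹ ≡ 14 (mod 15)
x = a₁·M₁·y₁ + a₂·M₂·y₂ = 13·15·1 + 11·14·14 = 2351
Reduce mod 210: x ≡ 41
Check: 41 mod 14 = 13 ✓, 41 mod 15 = 11 ✓

x ≡ 41 (mod 210)


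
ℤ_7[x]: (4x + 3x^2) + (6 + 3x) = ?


Add coefficients mod 7:
x^0: 0 + 6 = 6 (mod 7)
x^1: 4 + 3 = 0 (mod 7)
x^2: 3 + 0 = 3 (mod 7)
Result: 6 + 3x^2

f + g = 6 + 3x^2


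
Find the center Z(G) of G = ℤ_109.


Z(G) = {g ∈ G | gx = xg for all x ∈ G}
ℤ_109 is abelian, so Z(G) = G

Z(ℤ_109) = ℤ_109


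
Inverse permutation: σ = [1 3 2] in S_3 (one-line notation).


To find σ⁻¹, swap domain and range:
σ(1) = 1 → σ⁻¹(1) = 1
σ(2) = 3 → σ⁻¹(3) = 2
σ(3) = 2 → σ⁻¹(2) = 3

σ⁻¹ = [1 3 2]


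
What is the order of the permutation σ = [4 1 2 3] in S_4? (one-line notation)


Cycle decomposition: (1 4 3 2)
Cycle lengths: 4
Order = lcm(4) = 4

ord(σ) = 4


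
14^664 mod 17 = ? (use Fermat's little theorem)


Fermat's little theorem: if p is prime and gcd(a,p)=1, then a^(p-1) ≡ 1 (mod p)
p = 17 is prime, gcd(14,17) = 1
Reduce exponent: 664 mod 16 = 8
So 14^664 ≡ 14^8 (mod 17)
14^8 mod 17 = 16

14^664 ≡ 16 (mod 17)


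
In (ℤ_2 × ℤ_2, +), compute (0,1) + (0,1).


Operation: componentwise addition mod (2, 2)
(0,1) + (0,1) = ((a₁+b₁) mod 2, (a₂+b₂) mod 2) with a = (0,1), b = (0,1)

(0,1) + (0,1) = (0,0)


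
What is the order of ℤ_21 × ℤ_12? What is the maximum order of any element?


|ℤ_21 × ℤ_12| = 21 × 12 = 252
Max element order = lcm(21,12) = 84
Cyclic? No (gcd=3)

|ℤ_21×ℤ_12| = 252, max element order = 84


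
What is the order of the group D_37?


|D_n| = 2n (n rotations and n reflections)
|D_37| = 2×37 = 74

|D_37| = 74


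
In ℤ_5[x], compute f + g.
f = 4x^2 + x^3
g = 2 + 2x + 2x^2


Add coefficients mod 5:
x^0: 0 + 2 = 2 (mod 5)
x^1: 0 + 2 = 2 (mod 5)
x^2: 4 + 2 = 1 (mod 5)
x^3: 1 + 0 = 1 (mod 5)
Result: 2 + 2x + x^2 + x^3

f + g = 2 + 2x + x^2 + x^3


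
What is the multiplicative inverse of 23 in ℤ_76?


Use the extended Euclidean algorithm to write 1 = 23·s + 76·t; then s mod 76 is the inverse.
Euclidean algorithm:
  23 = 0·76 + 23
  76 = 3·23 + 7
  23 = 3·7 + 2
  7 = 3·2 + 1
  2 = 2·1 + 0
gcd(23,76) = 1
Back-substitution gives: 23·(-33) + 76·(10) = 1
So 23⁻¹ ≡ -33 ≡ 43 (mod 76)
Check: 23 × 43 = 989 ≡ 1 (mod 76) ✓

23⁻¹ ≡ 43 (mod 76)


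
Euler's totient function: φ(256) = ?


Factor n: 256 = 2^8
φ(n) = n · ∏(1 - 1/p) over distinct primes p | n
φ(256) = 256 · (1 - 1/2) = 128

φ(256) = 128


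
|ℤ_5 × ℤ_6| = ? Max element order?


|ℤ_5 × ℤ_6| = 5 × 6 = 30
Max element order = lcm(5,6) = 30
Cyclic? Yes (gcd=1)

|ℤ_5×ℤ_6| = 30, max element order = 30


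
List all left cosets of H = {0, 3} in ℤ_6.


H = {0, 3}, |H| = 2
Number of cosets = |G|/|H| = 6/2 = 3
0 + H = {0, 3}
1 + H = {1, 4}
2 + H = {2, 5}

Cosets: 0+H={0,3}; 1+H={1,4}; 2+H={2,5}


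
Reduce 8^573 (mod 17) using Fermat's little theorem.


Fermat's little theorem: if p is prime and gcd(a,p)=1, then a^(p-1) ≡ 1 (mod p)
p = 17 is prime, gcd(8,17) = 1
Reduce exponent: 573 mod 16 = 13
So 8^573 ≡ 8^13 (mod 17)
8^13 mod 17 = 9

8^573 ≡ 9 (mod 17)


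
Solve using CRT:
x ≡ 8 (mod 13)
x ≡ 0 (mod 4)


m₁ = 13, m₂ = 4, gcd = 1, so CRT applies. M = m₁·m₂ = 52
Let M₁ = M/m₁ = 4, M₂ = M/m₂ = 13
Find y₁ ≡ M₁⁻¹ (mod m₁): 4⁻¹ ≡ 10 (mod 13)
Find y₂ ≡ M₂⁻¹ (mod m₂): 13⁻¹ ≡ 1 (mod 4)
x = a₁·M₁·y₁ + a₂·M₂·y₂ = 8·4·10 + 0·13·1 = 320
Reduce mod 52: x ≡ 8
Check: 8 mod 13 = 8 ✓, 8 mod 4 = 0 ✓

x ≡ 8 (mod 52)


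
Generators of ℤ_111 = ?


g generates ℤ_n iff gcd(g,n) = 1
Prime factors of 111: 3, 37
Generators are g ∈ {1,...,110} not divisible by any of these primes.
Generators: {1, 2, 4, 5, 7, 8, 10, 11, 13, 14, 16, 17, 19, 20, 22, 23, 25, 26, 28, 29, 31, 32, 34, 35, 38, 40, 41, 43, 44, 46, 47, 49, 50, 52, 53, 55, 56, 58, 59, 61, 62, 64, 65, 67, 68, 70, 71, 73, 76, 77, 79, 80, 82, 83, 85, 86, 88, 89, 91, 92, 94, 95, 97, 98, 100, 101, 103, 104, 106, 107, 109, 110}
Number of generators = φ(111) = 72

Generators of ℤ_111 = {1, 2, 4, 5, 7, 8, 10, 11, 13, 14, 16, 17, 19, 20, 22, 23, 25, 26, 28, 29, 31, 32, 34, 35, 38, 40, 41, 43, 44, 46, 47, 49, 50, 52, 53, 55, 56, 58, 59, 61, 62, 64, 65, 67, 68, 70, 71, 73, 76, 77, 79, 80, 82, 83, 85, 86, 88, 89, 91, 92, 94, 95, 97, 98, 100, 101, 103, 104, 106, 107, 109, 110}


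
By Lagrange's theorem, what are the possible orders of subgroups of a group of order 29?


Lagrange's theorem: |H| divides |G|
|G| = 29
Divisors of 29: 1, 29

Possible subgroup orders: {1, 29}


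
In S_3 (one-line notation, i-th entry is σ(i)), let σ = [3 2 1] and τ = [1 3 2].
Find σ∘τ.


σ∘τ: apply τ first, then σ
1 →τ 1 →σ 3
2 →τ 3 →σ 1
3 →τ 2 →σ 2

σ∘τ = [3 1 2]


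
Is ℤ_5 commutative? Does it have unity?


ℤ_5 is a commutative ring with unity 1; 5 is prime, so ℤ_5 is a field (hence an integral domain)
Commutative: Yes
Integral domain: Yes
Has unity: Yes

ℤ_5: Commutative=Yes, Unity=Yes


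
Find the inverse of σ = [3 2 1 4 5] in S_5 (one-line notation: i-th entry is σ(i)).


To find σ⁻¹, swap domain and range:
σ(1) = 3 → σ⁻¹(3) = 1
σ(2) = 2 → σ⁻¹(2) = 2
σ(3) = 1 → σ⁻¹(1) = 3
σ(4) = 4 → σ⁻¹(4) = 4
σ(5) = 5 → σ⁻¹(5) = 5

σ⁻¹ = [3 2 1 4 5]


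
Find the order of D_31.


|D_n| = 2n (n rotations and n reflections)
|D_31| = 2×31 = 62

|D_31| = 62


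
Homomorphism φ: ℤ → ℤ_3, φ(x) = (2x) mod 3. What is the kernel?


Kernel = preimage of identity
ker(φ) = {x ∈ ℤ : 2x ≡ 0 (mod 3)}. gcd(2,3) = 1, so 2x ≡ 0 (mod 3) ⟺ x ≡ 0 (mod 3/1 = 3). Hence ker(φ) = 3ℤ

ker(φ) = 3ℤ


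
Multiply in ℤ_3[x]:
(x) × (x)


Expand and collect like terms; reduce coefficients mod 3:
x^0: 0·0 = 0 ≡ 0 (mod 3)
x^1: 0·1 + 1·0 = 0 ≡ 0 (mod 3)
x^2: 1·1 = 1 ≡ 1 (mod 3)
Result: x^2

f · g = x^2


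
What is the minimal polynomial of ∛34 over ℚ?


∛34 satisfies x³ - 34 = 0, irreducible over ℚ (no rational root; 34 is not a perfect cube)

Minimal polynomial: x³ - 34


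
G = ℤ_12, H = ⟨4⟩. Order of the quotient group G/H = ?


|⟨4⟩| = n / gcd(4, 12) = 12 / 4 = 3
H is normal (ℤ_12 is abelian).
|G/H| = |G| / |H| = 12 / 3 = 4

|G/H| = 4


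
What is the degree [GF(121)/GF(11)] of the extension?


GF(121) = GF(11^2), so the extension degree is 2

[GF(121)/GF(11)] = 2


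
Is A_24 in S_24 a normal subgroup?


H = A_24 in S_24
A_24 has index 2 in S_24, and every subgroup of index 2 is normal

Yes, normal subgroup


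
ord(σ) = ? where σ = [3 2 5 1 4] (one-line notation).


Cycle decomposition: (1 3 5 4)
Cycle lengths: 4
Order = lcm(4) = 4

ord(σ) = 4


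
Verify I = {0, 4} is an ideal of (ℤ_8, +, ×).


Check ideal conditions for I = {0, 4} in ℤ_8:
(1) I is an additive subgroup? Yes
(2) For r ∈ ℤ_8 and a ∈ I: r·a ∈ I? Yes

Yes, I is an ideal of ℤ_8


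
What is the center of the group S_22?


Z(G) = {g ∈ G | gx = xg for all x ∈ G}
S_n is non-abelian for n ≥ 3; Z(S_22) is trivial

Z(S_22) = {e}


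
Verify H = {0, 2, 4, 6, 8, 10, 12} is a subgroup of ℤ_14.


Subgroup test for H = {0, 2, 4, 6, 8, 10, 12} in (ℤ_14, +):
(1) 0 ∈ H? Yes
(2) Closure: for all a,b ∈ H, (a+b) mod 14 ∈ H? Yes
(3) Inverses: for all a ∈ H, -a mod 14 ∈ H? Yes

Yes, H is a subgroup of ℤ_14


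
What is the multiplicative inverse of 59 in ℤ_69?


Use the extended Euclidean algorithm to write 1 = 59·s + 69·t; then s mod 69 is the inverse.
Euclidean algorithm:
  59 = 0·69 + 59
  69 = 1·59 + 10
  59 = 5·10 + 9
  10 = 1·9 + 1
  9 = 9·1 + 0
gcd(59,69) = 1
Back-substitution gives: 59·(-7) + 69·(6) = 1
So 59⁻¹ ≡ -7 ≡ 62 (mod 69)
Check: 59 × 62 = 3658 ≡ 1 (mod 69) ✓

59⁻¹ ≡ 62 (mod 69)


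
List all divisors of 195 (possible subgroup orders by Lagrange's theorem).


Lagrange's theorem: |H| divides |G|
|G| = 195
Divisors of 195: 1, 3, 5, 13, 15, 39, 65, 195

Possible subgroup orders: {1, 3, 5, 13, 15, 39, 65, 195}


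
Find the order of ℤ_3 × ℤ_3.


|A × B| = |A| · |B|
|ℤ_3 × ℤ_3| = 3 × 3 = 9

|ℤ_3 × ℤ_3| = 9


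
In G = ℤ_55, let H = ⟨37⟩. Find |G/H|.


|⟨37⟩| = n / gcd(37, 55) = 55 / 1 = 55
H is normal (ℤ_55 is abelian).
|G/H| = |G| / |H| = 55 / 55 = 1

|G/H| = 1


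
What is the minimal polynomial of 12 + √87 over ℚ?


Let α = 12 + √87. Then α - 12 = √87, so (α - 12)² = 87, giving α² - 24α + 57 = 0. Degree 2 and α ∉ ℚ, so this is the minimal polynomial.

Minimal polynomial: x² - 24x + 57


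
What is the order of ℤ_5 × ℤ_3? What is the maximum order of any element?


|ℤ_5 × ℤ_3| = 5 × 3 = 15
Max element order = lcm(5,3) = 15
Cyclic? Yes (gcd=1)

|ℤ_5×ℤ_3| = 15, max element order = 15


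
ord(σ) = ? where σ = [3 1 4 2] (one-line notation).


Cycle decomposition: (1 3 4 2)
Cycle lengths: 4
Order = lcm(4) = 4

ord(σ) = 4


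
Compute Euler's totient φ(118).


Factor n: 118 = 2 × 59
φ(n) = n · ∏(1 - 1/p) over distinct primes p | n
φ(118) = 118 · (1 - 1/2) · (1 - 1/59) = 58

φ(118) = 58


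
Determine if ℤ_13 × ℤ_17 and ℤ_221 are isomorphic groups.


Comparing ℤ_13 × ℤ_17 and ℤ_221:
gcd(13,17) = 1, so ℤ_13 × ℤ_17 ≅ ℤ_221 (CRT)

Yes, ℤ_13 × ℤ_17 ≅ ℤ_221


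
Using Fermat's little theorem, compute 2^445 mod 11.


Fermat's little theorem: if p is prime and gcd(a,p)=1, then a^(p-1) ≡ 1 (mod p)
p = 11 is prime, gcd(2,11) = 1
Reduce exponent: 445 mod 10 = 5
So 2^445 ≡ 2^5 (mod 11)
2^5 mod 11 = 10

2^445 ≡ 10 (mod 11)


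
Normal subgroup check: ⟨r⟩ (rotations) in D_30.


H = ⟨r⟩ (rotations) in D_30
The rotation subgroup ⟨r⟩ has index 2 in D_30, so it is normal

Yes, normal subgroup


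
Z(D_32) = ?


Z(G) = {g ∈ G | gx = xg for all x ∈ G}
For even n, Z(D_n) = {e, r^(n/2)}: the 180° rotation r^16 commutes with every reflection and rotation

Z(D_32) = {e, r^16}


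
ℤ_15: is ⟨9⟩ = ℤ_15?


g generates ℤ_n iff gcd(g, n) = 1
gcd(9, 15) = 3
Since gcd = 3 ≠ 1, ⟨9⟩ has order 5 < 15, so 9 is not a generator.

No, 9 does not generate ℤ_15


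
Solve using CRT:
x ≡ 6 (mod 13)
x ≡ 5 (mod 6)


m₁ = 13, m₂ = 6, gcd = 1, so CRT applies. M = m₁·m₂ = 78
Let M₁ = M/m₁ = 6, M₂ = M/m₂ = 13
Find y₁ ≡ M₁⁻¹ (mod m₁): 6⁻¹ ≡ 11 (mod 13)
Find y₂ ≡ M₂⁻¹ (mod m₂): 13⁻¹ ≡ 1 (mod 6)
x = a₁·M₁·y₁ + a₂·M₂·y₂ = 6·6·11 + 5·13·1 = 461
Reduce mod 78: x ≡ 71
Check: 71 mod 13 = 6 ✓, 71 mod 6 = 5 ✓

x ≡ 71 (mod 78)


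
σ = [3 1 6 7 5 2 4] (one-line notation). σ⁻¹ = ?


To find σ⁻¹, swap domain and range:
σ(1) = 3 → σ⁻¹(3) = 1
σ(2) = 1 → σ⁻¹(1) = 2
σ(3) = 6 → σ⁻¹(6) = 3
σ(4) = 7 → σ⁻¹(7) = 4
σ(5) = 5 → σ⁻¹(5) = 5
σ(6) = 2 → σ⁻¹(2) = 6
σ(7) = 4 → σ⁻¹(4) = 7

σ⁻¹ = [2 6 1 7 5 3 4]


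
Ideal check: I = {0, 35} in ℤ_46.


Check ideal conditions for I = {0, 35} in ℤ_46:
(1) I is an additive subgroup? No
(2) For r ∈ ℤ_46 and a ∈ I: r·a ∈ I? No  [counterexample: r=2, a=35, r·a mod 46 = 24 ∉ I]

No, I is not an ideal of ℤ_46


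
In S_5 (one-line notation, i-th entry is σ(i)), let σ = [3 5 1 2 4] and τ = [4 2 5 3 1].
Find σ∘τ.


σ∘τ: apply τ first, then σ
1 →τ 4 →σ 2
2 →τ 2 →σ 5
3 →τ 5 →σ 4
4 →τ 3 →σ 1
5 →τ 1 →σ 3

σ∘τ = [2 5 4 1 3]


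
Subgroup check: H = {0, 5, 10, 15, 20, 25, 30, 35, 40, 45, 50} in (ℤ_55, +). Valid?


Subgroup test for H = {0, 5, 10, 15, 20, 25, 30, 35, 40, 45, 50} in (ℤ_55, +):
(1) 0 ∈ H? Yes
(2) Closure: for all a,b ∈ H, (a+b) mod 55 ∈ H? Yes
(3) Inverses: for all a ∈ H, -a mod 55 ∈ H? Yes

Yes, H is a subgroup of ℤ_55


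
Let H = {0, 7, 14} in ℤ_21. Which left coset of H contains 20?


20 + H = {20 + h (mod 21) : h ∈ H}
20+0=20, 20+7=6, 20+14=13
20 + H = {6, 13, 20} = 6 + H

20 + H = {6, 13, 20}


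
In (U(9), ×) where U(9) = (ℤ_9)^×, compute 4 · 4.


Operation: multiplication mod 9
4 · 4 = (a × b) mod 9 with a = 4, b = 4

4 · 4 = 7


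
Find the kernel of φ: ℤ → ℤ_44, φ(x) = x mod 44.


Kernel = preimage of identity
ker(φ) = {x ∈ ℤ : x ≡ 0 (mod 44)} = 44ℤ = {0, ±44, ±88, ...}

ker(φ) = 44ℤ


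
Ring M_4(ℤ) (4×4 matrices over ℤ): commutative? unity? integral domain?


Matrix multiplication is non-commutative for n ≥ 2; the identity matrix I is the unity; singular matrices give zero divisors, so not an integral domain
Commutative: No
Integral domain: No
Has unity: Yes

M_4(ℤ) (4×4 matrices over ℤ): Commutative=No, Unity=Yes


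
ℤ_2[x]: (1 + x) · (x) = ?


Expand and collect like terms; reduce coefficients mod 2:
x^0: 1·0 = 0 ≡ 0 (mod 2)
x^1: 1·1 + 1·0 = 1 ≡ 1 (mod 2)
x^2: 1·1 = 1 ≡ 1 (mod 2)
Result: x + x^2

f · g = x + x^2


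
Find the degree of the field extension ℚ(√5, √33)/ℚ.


[ℚ(√5,√33):ℚ] = [ℚ(√5,√33):ℚ(√5)]·[ℚ(√5):ℚ] = 2·2 = 4

[ℚ(√5, √33)/ℚ] = 4


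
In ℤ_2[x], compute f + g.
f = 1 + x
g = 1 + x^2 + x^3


Add coefficients mod 2:
x^0: 1 + 1 = 0 (mod 2)
x^1: 1 + 0 = 1 (mod 2)
x^2: 0 + 1 = 1 (mod 2)
x^3: 0 + 1 = 1 (mod 2)
Result: x + x^2 + x^3

f + g = x + x^2 + x^3


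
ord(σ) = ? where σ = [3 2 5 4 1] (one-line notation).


Cycle decomposition: (1 3 5)
Cycle lengths: 3
Order = lcm(3) = 3

ord(σ) = 3


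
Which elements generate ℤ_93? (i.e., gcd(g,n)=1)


g generates ℤ_n iff gcd(g,n) = 1
Prime factors of 93: 3, 31
Generators are g ∈ {1,...,92} not divisible by any of these primes.
Generators: {1, 2, 4, 5, 7, 8, 10, 11, 13, 14, 16, 17, 19, 20, 22, 23, 25, 26, 28, 29, 32, 34, 35, 37, 38, 40, 41, 43, 44, 46, 47, 49, 50, 52, 53, 55, 56, 58, 59, 61, 64, 65, 67, 68, 70, 71, 73, 74, 76, 77, 79, 80, 82, 83, 85, 86, 88, 89, 91, 92}
Number of generators = φ(93) = 60

Generators of ℤ_93 = {1, 2, 4, 5, 7, 8, 10, 11, 13, 14, 16, 17, 19, 20, 22, 23, 25, 26, 28, 29, 32, 34, 35, 37, 38, 40, 41, 43, 44, 46, 47, 49, 50, 52, 53, 55, 56, 58, 59, 61, 64, 65, 67, 68, 70, 71, 73, 74, 76, 77, 79, 80, 82, 83, 85, 86, 88, 89, 91, 92}


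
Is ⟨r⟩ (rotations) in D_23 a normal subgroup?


H = ⟨r⟩ (rotations) in D_23
The rotation subgroup ⟨r⟩ has index 2 in D_23, so it is normal

Yes, normal subgroup


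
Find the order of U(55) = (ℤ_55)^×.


U(n) is the group of units mod n; |U(n)| = φ(n)
|U(55)| = φ(55) = 40

|U(55) = (ℤ_55)^×| = 40


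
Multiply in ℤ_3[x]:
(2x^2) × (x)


Expand and collect like terms; reduce coefficients mod 3:
x^0: 0·0 = 0 ≡ 0 (mod 3)
x^1: 0·1 + 0·0 = 0 ≡ 0 (mod 3)
x^2: 0·1 + 2·0 = 0 ≡ 0 (mod 3)
x^3: 2·1 = 2 ≡ 2 (mod 3)
Result: 2x^3

f · g = 2x^3


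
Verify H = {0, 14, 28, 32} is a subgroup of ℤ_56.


Subgroup test for H = {0, 14, 28, 32} in (ℤ_56, +):
(1) 0 ∈ H? Yes
(2) Closure: for all a,b ∈ H, (a+b) mod 56 ∈ H? No  [counterexample: 14 + 28 = 42 ∉ H]
(3) Inverses: for all a ∈ H, -a mod 56 ∈ H? No

No, H is not a subgroup of ℤ_56


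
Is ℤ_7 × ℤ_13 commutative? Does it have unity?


Direct product ring; commutative with unity (1,1); but (1,0)·(0,1) = (0,0) gives zero divisors, so not an integral domain
Commutative: Yes
Integral domain: No
Has unity: Yes

ℤ_7 × ℤ_13: Commutative=Yes, Unity=Yes


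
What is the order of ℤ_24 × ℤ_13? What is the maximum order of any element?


|ℤ_24 × ℤ_13| = 24 × 13 = 312
Max element order = lcm(24,13) = 312
Cyclic? Yes (gcd=1)

|ℤ_24×ℤ_13| = 312, max element order = 312


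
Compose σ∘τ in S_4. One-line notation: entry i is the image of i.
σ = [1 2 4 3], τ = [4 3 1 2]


σ∘τ: apply τ first, then σ
1 →τ 4 →σ 3
2 →τ 3 →σ 4
3 →τ 1 →σ 1
4 →τ 2 →σ 2

σ∘τ = [3 4 1 2]


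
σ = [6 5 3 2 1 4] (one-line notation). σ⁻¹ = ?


To find σ⁻¹, swap domain and range:
σ(1) = 6 → σ⁻¹(6) = 1
σ(2) = 5 → σ⁻¹(5) = 2
σ(3) = 3 → σ⁻¹(3) = 3
σ(4) = 2 → σ⁻¹(2) = 4
σ(5) = 1 → σ⁻¹(1) = 5
σ(6) = 4 → σ⁻¹(4) = 6

σ⁻¹ = [5 4 3 6 2 1]


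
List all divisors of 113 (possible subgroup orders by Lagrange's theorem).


Lagrange's theorem: |H| divides |G|
|G| = 113
Divisors of 113: 1, 113

Possible subgroup orders: {1, 113}


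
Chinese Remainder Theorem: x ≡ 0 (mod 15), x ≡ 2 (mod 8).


m₁ = 15, m₂ = 8, gcd = 1, so CRT applies. M = m₁·m₂ = 120
Let M₁ = M/m₁ = 8, M₂ = M/m₂ = 15
Find y₁ ≡ M₁⁻¹ (mod m₁): 8⁻¹ ≡ 2 (mod 15)
Find y₂ ≡ M₂⁻¹ (mod m₂): 15⁻¹ ≡ 7 (mod 8)
x = a₁·M₁·y₁ + a₂·M₂·y₂ = 0·8·2 + 2·15·7 = 210
Reduce mod 120: x ≡ 90
Check: 90 mod 15 = 0 ✓, 90 mod 8 = 2 ✓

x ≡ 90 (mod 120)
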